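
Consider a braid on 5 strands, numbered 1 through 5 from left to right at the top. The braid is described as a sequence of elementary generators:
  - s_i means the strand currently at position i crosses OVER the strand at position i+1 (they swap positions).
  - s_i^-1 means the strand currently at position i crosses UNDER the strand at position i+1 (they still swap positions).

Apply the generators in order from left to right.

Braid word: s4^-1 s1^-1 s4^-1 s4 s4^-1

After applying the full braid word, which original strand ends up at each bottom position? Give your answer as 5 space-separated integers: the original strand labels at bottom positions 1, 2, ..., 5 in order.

Gen 1 (s4^-1): strand 4 crosses under strand 5. Perm now: [1 2 3 5 4]
Gen 2 (s1^-1): strand 1 crosses under strand 2. Perm now: [2 1 3 5 4]
Gen 3 (s4^-1): strand 5 crosses under strand 4. Perm now: [2 1 3 4 5]
Gen 4 (s4): strand 4 crosses over strand 5. Perm now: [2 1 3 5 4]
Gen 5 (s4^-1): strand 5 crosses under strand 4. Perm now: [2 1 3 4 5]

Answer: 2 1 3 4 5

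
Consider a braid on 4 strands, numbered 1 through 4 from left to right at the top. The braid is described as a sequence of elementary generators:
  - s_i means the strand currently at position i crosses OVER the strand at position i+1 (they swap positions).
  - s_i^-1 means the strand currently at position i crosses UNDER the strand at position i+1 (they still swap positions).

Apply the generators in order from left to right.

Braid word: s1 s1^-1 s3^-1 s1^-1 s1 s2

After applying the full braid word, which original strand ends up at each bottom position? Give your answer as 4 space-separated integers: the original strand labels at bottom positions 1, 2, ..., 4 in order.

Gen 1 (s1): strand 1 crosses over strand 2. Perm now: [2 1 3 4]
Gen 2 (s1^-1): strand 2 crosses under strand 1. Perm now: [1 2 3 4]
Gen 3 (s3^-1): strand 3 crosses under strand 4. Perm now: [1 2 4 3]
Gen 4 (s1^-1): strand 1 crosses under strand 2. Perm now: [2 1 4 3]
Gen 5 (s1): strand 2 crosses over strand 1. Perm now: [1 2 4 3]
Gen 6 (s2): strand 2 crosses over strand 4. Perm now: [1 4 2 3]

Answer: 1 4 2 3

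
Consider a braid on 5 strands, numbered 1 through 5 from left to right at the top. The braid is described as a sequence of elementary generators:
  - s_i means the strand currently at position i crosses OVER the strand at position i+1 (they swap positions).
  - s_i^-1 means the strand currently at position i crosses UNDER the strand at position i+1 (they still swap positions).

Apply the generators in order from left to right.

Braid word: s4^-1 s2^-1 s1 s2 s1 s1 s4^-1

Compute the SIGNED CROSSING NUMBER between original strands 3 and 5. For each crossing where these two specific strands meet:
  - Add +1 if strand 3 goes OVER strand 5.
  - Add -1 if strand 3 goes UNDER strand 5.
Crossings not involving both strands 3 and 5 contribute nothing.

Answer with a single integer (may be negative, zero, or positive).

Answer: 0

Derivation:
Gen 1: crossing 4x5. Both 3&5? no. Sum: 0
Gen 2: crossing 2x3. Both 3&5? no. Sum: 0
Gen 3: crossing 1x3. Both 3&5? no. Sum: 0
Gen 4: crossing 1x2. Both 3&5? no. Sum: 0
Gen 5: crossing 3x2. Both 3&5? no. Sum: 0
Gen 6: crossing 2x3. Both 3&5? no. Sum: 0
Gen 7: crossing 5x4. Both 3&5? no. Sum: 0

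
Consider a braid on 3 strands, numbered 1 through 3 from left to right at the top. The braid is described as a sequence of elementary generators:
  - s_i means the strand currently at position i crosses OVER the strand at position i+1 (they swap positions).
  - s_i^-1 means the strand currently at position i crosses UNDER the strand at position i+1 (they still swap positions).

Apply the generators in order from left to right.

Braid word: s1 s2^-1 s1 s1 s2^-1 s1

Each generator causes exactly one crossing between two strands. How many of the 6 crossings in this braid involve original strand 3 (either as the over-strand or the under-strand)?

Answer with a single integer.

Gen 1: crossing 1x2. Involves strand 3? no. Count so far: 0
Gen 2: crossing 1x3. Involves strand 3? yes. Count so far: 1
Gen 3: crossing 2x3. Involves strand 3? yes. Count so far: 2
Gen 4: crossing 3x2. Involves strand 3? yes. Count so far: 3
Gen 5: crossing 3x1. Involves strand 3? yes. Count so far: 4
Gen 6: crossing 2x1. Involves strand 3? no. Count so far: 4

Answer: 4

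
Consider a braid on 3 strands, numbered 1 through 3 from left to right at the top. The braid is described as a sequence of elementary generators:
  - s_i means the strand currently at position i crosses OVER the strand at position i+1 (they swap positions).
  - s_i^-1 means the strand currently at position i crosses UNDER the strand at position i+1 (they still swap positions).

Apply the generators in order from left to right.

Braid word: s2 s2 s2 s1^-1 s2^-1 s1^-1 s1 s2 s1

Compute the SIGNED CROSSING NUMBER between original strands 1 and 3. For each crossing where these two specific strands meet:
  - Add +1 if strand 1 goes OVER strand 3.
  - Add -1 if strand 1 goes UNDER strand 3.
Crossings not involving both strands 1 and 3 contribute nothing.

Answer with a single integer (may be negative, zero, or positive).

Answer: -2

Derivation:
Gen 1: crossing 2x3. Both 1&3? no. Sum: 0
Gen 2: crossing 3x2. Both 1&3? no. Sum: 0
Gen 3: crossing 2x3. Both 1&3? no. Sum: 0
Gen 4: 1 under 3. Both 1&3? yes. Contrib: -1. Sum: -1
Gen 5: crossing 1x2. Both 1&3? no. Sum: -1
Gen 6: crossing 3x2. Both 1&3? no. Sum: -1
Gen 7: crossing 2x3. Both 1&3? no. Sum: -1
Gen 8: crossing 2x1. Both 1&3? no. Sum: -1
Gen 9: 3 over 1. Both 1&3? yes. Contrib: -1. Sum: -2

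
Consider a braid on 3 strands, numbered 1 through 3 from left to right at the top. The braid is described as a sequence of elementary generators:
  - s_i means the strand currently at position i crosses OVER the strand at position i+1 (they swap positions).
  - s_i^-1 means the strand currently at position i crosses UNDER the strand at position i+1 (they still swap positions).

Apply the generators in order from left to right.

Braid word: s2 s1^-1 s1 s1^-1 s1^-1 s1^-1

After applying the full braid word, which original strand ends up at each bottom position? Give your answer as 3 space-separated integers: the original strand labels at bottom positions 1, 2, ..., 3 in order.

Gen 1 (s2): strand 2 crosses over strand 3. Perm now: [1 3 2]
Gen 2 (s1^-1): strand 1 crosses under strand 3. Perm now: [3 1 2]
Gen 3 (s1): strand 3 crosses over strand 1. Perm now: [1 3 2]
Gen 4 (s1^-1): strand 1 crosses under strand 3. Perm now: [3 1 2]
Gen 5 (s1^-1): strand 3 crosses under strand 1. Perm now: [1 3 2]
Gen 6 (s1^-1): strand 1 crosses under strand 3. Perm now: [3 1 2]

Answer: 3 1 2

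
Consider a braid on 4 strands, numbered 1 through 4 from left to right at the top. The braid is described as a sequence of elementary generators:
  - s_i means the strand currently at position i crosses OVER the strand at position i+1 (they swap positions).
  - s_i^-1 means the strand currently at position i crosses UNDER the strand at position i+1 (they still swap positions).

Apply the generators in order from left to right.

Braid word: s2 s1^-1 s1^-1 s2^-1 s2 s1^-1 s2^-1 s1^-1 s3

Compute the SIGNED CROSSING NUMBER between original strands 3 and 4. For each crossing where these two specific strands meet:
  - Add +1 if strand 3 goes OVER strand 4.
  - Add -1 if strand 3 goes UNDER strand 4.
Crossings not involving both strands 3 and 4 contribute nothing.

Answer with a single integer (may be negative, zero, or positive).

Gen 1: crossing 2x3. Both 3&4? no. Sum: 0
Gen 2: crossing 1x3. Both 3&4? no. Sum: 0
Gen 3: crossing 3x1. Both 3&4? no. Sum: 0
Gen 4: crossing 3x2. Both 3&4? no. Sum: 0
Gen 5: crossing 2x3. Both 3&4? no. Sum: 0
Gen 6: crossing 1x3. Both 3&4? no. Sum: 0
Gen 7: crossing 1x2. Both 3&4? no. Sum: 0
Gen 8: crossing 3x2. Both 3&4? no. Sum: 0
Gen 9: crossing 1x4. Both 3&4? no. Sum: 0

Answer: 0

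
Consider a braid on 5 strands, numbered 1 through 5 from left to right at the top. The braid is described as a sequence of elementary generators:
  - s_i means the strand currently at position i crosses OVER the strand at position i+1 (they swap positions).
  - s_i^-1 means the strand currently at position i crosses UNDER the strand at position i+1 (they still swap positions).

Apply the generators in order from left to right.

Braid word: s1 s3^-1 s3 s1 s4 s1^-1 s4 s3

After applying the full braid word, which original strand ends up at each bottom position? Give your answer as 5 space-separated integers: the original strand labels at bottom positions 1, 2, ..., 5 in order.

Answer: 2 1 4 3 5

Derivation:
Gen 1 (s1): strand 1 crosses over strand 2. Perm now: [2 1 3 4 5]
Gen 2 (s3^-1): strand 3 crosses under strand 4. Perm now: [2 1 4 3 5]
Gen 3 (s3): strand 4 crosses over strand 3. Perm now: [2 1 3 4 5]
Gen 4 (s1): strand 2 crosses over strand 1. Perm now: [1 2 3 4 5]
Gen 5 (s4): strand 4 crosses over strand 5. Perm now: [1 2 3 5 4]
Gen 6 (s1^-1): strand 1 crosses under strand 2. Perm now: [2 1 3 5 4]
Gen 7 (s4): strand 5 crosses over strand 4. Perm now: [2 1 3 4 5]
Gen 8 (s3): strand 3 crosses over strand 4. Perm now: [2 1 4 3 5]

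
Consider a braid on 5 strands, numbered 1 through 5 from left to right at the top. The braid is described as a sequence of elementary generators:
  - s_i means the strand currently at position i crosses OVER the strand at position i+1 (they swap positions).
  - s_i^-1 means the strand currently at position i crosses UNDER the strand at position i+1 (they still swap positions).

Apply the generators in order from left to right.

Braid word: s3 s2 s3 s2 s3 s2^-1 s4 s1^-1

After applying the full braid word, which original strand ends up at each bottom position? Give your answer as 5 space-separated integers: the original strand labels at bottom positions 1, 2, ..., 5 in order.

Gen 1 (s3): strand 3 crosses over strand 4. Perm now: [1 2 4 3 5]
Gen 2 (s2): strand 2 crosses over strand 4. Perm now: [1 4 2 3 5]
Gen 3 (s3): strand 2 crosses over strand 3. Perm now: [1 4 3 2 5]
Gen 4 (s2): strand 4 crosses over strand 3. Perm now: [1 3 4 2 5]
Gen 5 (s3): strand 4 crosses over strand 2. Perm now: [1 3 2 4 5]
Gen 6 (s2^-1): strand 3 crosses under strand 2. Perm now: [1 2 3 4 5]
Gen 7 (s4): strand 4 crosses over strand 5. Perm now: [1 2 3 5 4]
Gen 8 (s1^-1): strand 1 crosses under strand 2. Perm now: [2 1 3 5 4]

Answer: 2 1 3 5 4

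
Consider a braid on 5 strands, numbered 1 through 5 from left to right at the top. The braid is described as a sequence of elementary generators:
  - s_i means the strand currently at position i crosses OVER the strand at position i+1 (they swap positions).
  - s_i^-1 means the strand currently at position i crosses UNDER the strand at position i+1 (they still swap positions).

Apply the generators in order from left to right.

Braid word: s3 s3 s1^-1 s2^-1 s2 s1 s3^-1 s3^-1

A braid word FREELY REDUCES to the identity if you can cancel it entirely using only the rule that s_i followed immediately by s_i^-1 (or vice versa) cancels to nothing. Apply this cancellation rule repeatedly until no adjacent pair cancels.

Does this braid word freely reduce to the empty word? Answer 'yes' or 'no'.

Answer: yes

Derivation:
Gen 1 (s3): push. Stack: [s3]
Gen 2 (s3): push. Stack: [s3 s3]
Gen 3 (s1^-1): push. Stack: [s3 s3 s1^-1]
Gen 4 (s2^-1): push. Stack: [s3 s3 s1^-1 s2^-1]
Gen 5 (s2): cancels prior s2^-1. Stack: [s3 s3 s1^-1]
Gen 6 (s1): cancels prior s1^-1. Stack: [s3 s3]
Gen 7 (s3^-1): cancels prior s3. Stack: [s3]
Gen 8 (s3^-1): cancels prior s3. Stack: []
Reduced word: (empty)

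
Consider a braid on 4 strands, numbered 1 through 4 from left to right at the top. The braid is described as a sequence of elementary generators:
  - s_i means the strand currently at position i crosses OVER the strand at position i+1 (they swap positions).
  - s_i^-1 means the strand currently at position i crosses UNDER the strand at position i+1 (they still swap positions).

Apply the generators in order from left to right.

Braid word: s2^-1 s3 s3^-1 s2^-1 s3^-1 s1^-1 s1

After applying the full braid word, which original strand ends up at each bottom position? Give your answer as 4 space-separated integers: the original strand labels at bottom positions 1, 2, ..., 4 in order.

Answer: 1 2 4 3

Derivation:
Gen 1 (s2^-1): strand 2 crosses under strand 3. Perm now: [1 3 2 4]
Gen 2 (s3): strand 2 crosses over strand 4. Perm now: [1 3 4 2]
Gen 3 (s3^-1): strand 4 crosses under strand 2. Perm now: [1 3 2 4]
Gen 4 (s2^-1): strand 3 crosses under strand 2. Perm now: [1 2 3 4]
Gen 5 (s3^-1): strand 3 crosses under strand 4. Perm now: [1 2 4 3]
Gen 6 (s1^-1): strand 1 crosses under strand 2. Perm now: [2 1 4 3]
Gen 7 (s1): strand 2 crosses over strand 1. Perm now: [1 2 4 3]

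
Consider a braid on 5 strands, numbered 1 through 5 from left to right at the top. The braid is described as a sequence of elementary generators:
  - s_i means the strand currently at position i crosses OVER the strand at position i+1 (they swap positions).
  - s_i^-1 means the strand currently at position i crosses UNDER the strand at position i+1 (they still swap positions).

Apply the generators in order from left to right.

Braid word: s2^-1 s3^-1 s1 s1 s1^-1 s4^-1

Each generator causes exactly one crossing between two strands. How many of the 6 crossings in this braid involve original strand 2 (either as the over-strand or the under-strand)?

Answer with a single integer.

Gen 1: crossing 2x3. Involves strand 2? yes. Count so far: 1
Gen 2: crossing 2x4. Involves strand 2? yes. Count so far: 2
Gen 3: crossing 1x3. Involves strand 2? no. Count so far: 2
Gen 4: crossing 3x1. Involves strand 2? no. Count so far: 2
Gen 5: crossing 1x3. Involves strand 2? no. Count so far: 2
Gen 6: crossing 2x5. Involves strand 2? yes. Count so far: 3

Answer: 3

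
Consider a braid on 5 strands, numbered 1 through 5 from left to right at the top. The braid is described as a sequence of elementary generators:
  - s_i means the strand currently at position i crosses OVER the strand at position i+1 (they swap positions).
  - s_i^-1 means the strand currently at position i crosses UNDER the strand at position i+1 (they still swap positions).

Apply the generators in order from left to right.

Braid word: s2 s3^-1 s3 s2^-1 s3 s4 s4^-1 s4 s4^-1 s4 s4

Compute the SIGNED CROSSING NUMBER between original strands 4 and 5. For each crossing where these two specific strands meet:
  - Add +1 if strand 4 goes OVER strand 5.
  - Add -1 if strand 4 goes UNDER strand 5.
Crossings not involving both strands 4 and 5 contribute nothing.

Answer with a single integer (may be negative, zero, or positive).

Answer: 0

Derivation:
Gen 1: crossing 2x3. Both 4&5? no. Sum: 0
Gen 2: crossing 2x4. Both 4&5? no. Sum: 0
Gen 3: crossing 4x2. Both 4&5? no. Sum: 0
Gen 4: crossing 3x2. Both 4&5? no. Sum: 0
Gen 5: crossing 3x4. Both 4&5? no. Sum: 0
Gen 6: crossing 3x5. Both 4&5? no. Sum: 0
Gen 7: crossing 5x3. Both 4&5? no. Sum: 0
Gen 8: crossing 3x5. Both 4&5? no. Sum: 0
Gen 9: crossing 5x3. Both 4&5? no. Sum: 0
Gen 10: crossing 3x5. Both 4&5? no. Sum: 0
Gen 11: crossing 5x3. Both 4&5? no. Sum: 0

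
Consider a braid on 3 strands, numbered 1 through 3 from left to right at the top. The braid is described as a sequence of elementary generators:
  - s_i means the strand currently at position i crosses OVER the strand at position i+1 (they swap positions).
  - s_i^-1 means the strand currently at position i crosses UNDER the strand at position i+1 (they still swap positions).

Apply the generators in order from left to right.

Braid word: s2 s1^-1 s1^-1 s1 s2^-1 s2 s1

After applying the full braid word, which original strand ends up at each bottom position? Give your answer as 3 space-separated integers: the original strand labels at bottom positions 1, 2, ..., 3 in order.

Gen 1 (s2): strand 2 crosses over strand 3. Perm now: [1 3 2]
Gen 2 (s1^-1): strand 1 crosses under strand 3. Perm now: [3 1 2]
Gen 3 (s1^-1): strand 3 crosses under strand 1. Perm now: [1 3 2]
Gen 4 (s1): strand 1 crosses over strand 3. Perm now: [3 1 2]
Gen 5 (s2^-1): strand 1 crosses under strand 2. Perm now: [3 2 1]
Gen 6 (s2): strand 2 crosses over strand 1. Perm now: [3 1 2]
Gen 7 (s1): strand 3 crosses over strand 1. Perm now: [1 3 2]

Answer: 1 3 2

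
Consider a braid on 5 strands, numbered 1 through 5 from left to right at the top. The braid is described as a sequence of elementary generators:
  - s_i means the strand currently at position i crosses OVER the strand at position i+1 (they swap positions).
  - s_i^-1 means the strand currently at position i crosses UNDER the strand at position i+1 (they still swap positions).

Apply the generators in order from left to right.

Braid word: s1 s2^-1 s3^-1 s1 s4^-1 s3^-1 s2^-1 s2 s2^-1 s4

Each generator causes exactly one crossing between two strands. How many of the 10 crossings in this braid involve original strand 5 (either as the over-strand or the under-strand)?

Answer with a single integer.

Answer: 5

Derivation:
Gen 1: crossing 1x2. Involves strand 5? no. Count so far: 0
Gen 2: crossing 1x3. Involves strand 5? no. Count so far: 0
Gen 3: crossing 1x4. Involves strand 5? no. Count so far: 0
Gen 4: crossing 2x3. Involves strand 5? no. Count so far: 0
Gen 5: crossing 1x5. Involves strand 5? yes. Count so far: 1
Gen 6: crossing 4x5. Involves strand 5? yes. Count so far: 2
Gen 7: crossing 2x5. Involves strand 5? yes. Count so far: 3
Gen 8: crossing 5x2. Involves strand 5? yes. Count so far: 4
Gen 9: crossing 2x5. Involves strand 5? yes. Count so far: 5
Gen 10: crossing 4x1. Involves strand 5? no. Count so far: 5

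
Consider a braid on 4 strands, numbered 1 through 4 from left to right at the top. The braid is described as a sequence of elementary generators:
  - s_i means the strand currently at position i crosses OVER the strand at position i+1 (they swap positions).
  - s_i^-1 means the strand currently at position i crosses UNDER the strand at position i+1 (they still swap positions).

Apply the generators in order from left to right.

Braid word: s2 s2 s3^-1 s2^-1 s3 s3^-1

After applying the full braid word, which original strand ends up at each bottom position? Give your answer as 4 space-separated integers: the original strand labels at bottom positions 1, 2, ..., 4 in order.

Gen 1 (s2): strand 2 crosses over strand 3. Perm now: [1 3 2 4]
Gen 2 (s2): strand 3 crosses over strand 2. Perm now: [1 2 3 4]
Gen 3 (s3^-1): strand 3 crosses under strand 4. Perm now: [1 2 4 3]
Gen 4 (s2^-1): strand 2 crosses under strand 4. Perm now: [1 4 2 3]
Gen 5 (s3): strand 2 crosses over strand 3. Perm now: [1 4 3 2]
Gen 6 (s3^-1): strand 3 crosses under strand 2. Perm now: [1 4 2 3]

Answer: 1 4 2 3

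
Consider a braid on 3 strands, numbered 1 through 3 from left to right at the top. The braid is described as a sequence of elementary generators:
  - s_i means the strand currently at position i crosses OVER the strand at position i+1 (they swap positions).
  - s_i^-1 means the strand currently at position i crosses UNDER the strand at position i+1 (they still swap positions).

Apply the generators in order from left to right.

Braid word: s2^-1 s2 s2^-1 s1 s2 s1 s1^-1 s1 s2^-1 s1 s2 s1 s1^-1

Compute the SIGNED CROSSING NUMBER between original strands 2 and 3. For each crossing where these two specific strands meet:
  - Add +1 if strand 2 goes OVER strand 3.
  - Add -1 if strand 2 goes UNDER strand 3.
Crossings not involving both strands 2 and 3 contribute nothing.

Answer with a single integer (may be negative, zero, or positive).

Gen 1: 2 under 3. Both 2&3? yes. Contrib: -1. Sum: -1
Gen 2: 3 over 2. Both 2&3? yes. Contrib: -1. Sum: -2
Gen 3: 2 under 3. Both 2&3? yes. Contrib: -1. Sum: -3
Gen 4: crossing 1x3. Both 2&3? no. Sum: -3
Gen 5: crossing 1x2. Both 2&3? no. Sum: -3
Gen 6: 3 over 2. Both 2&3? yes. Contrib: -1. Sum: -4
Gen 7: 2 under 3. Both 2&3? yes. Contrib: -1. Sum: -5
Gen 8: 3 over 2. Both 2&3? yes. Contrib: -1. Sum: -6
Gen 9: crossing 3x1. Both 2&3? no. Sum: -6
Gen 10: crossing 2x1. Both 2&3? no. Sum: -6
Gen 11: 2 over 3. Both 2&3? yes. Contrib: +1. Sum: -5
Gen 12: crossing 1x3. Both 2&3? no. Sum: -5
Gen 13: crossing 3x1. Both 2&3? no. Sum: -5

Answer: -5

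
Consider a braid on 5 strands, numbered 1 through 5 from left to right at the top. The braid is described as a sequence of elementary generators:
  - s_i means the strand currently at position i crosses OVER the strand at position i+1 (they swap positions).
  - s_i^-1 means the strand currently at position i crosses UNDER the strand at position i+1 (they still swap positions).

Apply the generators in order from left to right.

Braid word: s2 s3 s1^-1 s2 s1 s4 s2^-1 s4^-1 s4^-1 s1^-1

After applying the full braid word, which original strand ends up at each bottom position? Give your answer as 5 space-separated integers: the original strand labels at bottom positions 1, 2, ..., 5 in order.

Gen 1 (s2): strand 2 crosses over strand 3. Perm now: [1 3 2 4 5]
Gen 2 (s3): strand 2 crosses over strand 4. Perm now: [1 3 4 2 5]
Gen 3 (s1^-1): strand 1 crosses under strand 3. Perm now: [3 1 4 2 5]
Gen 4 (s2): strand 1 crosses over strand 4. Perm now: [3 4 1 2 5]
Gen 5 (s1): strand 3 crosses over strand 4. Perm now: [4 3 1 2 5]
Gen 6 (s4): strand 2 crosses over strand 5. Perm now: [4 3 1 5 2]
Gen 7 (s2^-1): strand 3 crosses under strand 1. Perm now: [4 1 3 5 2]
Gen 8 (s4^-1): strand 5 crosses under strand 2. Perm now: [4 1 3 2 5]
Gen 9 (s4^-1): strand 2 crosses under strand 5. Perm now: [4 1 3 5 2]
Gen 10 (s1^-1): strand 4 crosses under strand 1. Perm now: [1 4 3 5 2]

Answer: 1 4 3 5 2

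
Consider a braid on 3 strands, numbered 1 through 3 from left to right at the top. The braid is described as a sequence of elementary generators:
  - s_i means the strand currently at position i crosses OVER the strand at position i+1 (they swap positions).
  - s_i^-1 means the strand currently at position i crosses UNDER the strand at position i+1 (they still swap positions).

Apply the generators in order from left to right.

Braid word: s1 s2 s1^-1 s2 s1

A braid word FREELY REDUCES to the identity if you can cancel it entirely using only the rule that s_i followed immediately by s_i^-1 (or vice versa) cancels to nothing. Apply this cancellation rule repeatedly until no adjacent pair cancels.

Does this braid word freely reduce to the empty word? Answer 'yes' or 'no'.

Answer: no

Derivation:
Gen 1 (s1): push. Stack: [s1]
Gen 2 (s2): push. Stack: [s1 s2]
Gen 3 (s1^-1): push. Stack: [s1 s2 s1^-1]
Gen 4 (s2): push. Stack: [s1 s2 s1^-1 s2]
Gen 5 (s1): push. Stack: [s1 s2 s1^-1 s2 s1]
Reduced word: s1 s2 s1^-1 s2 s1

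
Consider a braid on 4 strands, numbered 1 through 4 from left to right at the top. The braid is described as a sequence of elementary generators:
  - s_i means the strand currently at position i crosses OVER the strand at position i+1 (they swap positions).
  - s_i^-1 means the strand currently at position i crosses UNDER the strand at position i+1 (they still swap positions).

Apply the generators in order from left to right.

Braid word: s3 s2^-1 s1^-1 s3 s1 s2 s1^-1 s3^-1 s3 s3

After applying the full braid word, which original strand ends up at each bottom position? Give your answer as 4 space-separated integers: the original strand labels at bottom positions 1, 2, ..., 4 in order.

Answer: 3 1 2 4

Derivation:
Gen 1 (s3): strand 3 crosses over strand 4. Perm now: [1 2 4 3]
Gen 2 (s2^-1): strand 2 crosses under strand 4. Perm now: [1 4 2 3]
Gen 3 (s1^-1): strand 1 crosses under strand 4. Perm now: [4 1 2 3]
Gen 4 (s3): strand 2 crosses over strand 3. Perm now: [4 1 3 2]
Gen 5 (s1): strand 4 crosses over strand 1. Perm now: [1 4 3 2]
Gen 6 (s2): strand 4 crosses over strand 3. Perm now: [1 3 4 2]
Gen 7 (s1^-1): strand 1 crosses under strand 3. Perm now: [3 1 4 2]
Gen 8 (s3^-1): strand 4 crosses under strand 2. Perm now: [3 1 2 4]
Gen 9 (s3): strand 2 crosses over strand 4. Perm now: [3 1 4 2]
Gen 10 (s3): strand 4 crosses over strand 2. Perm now: [3 1 2 4]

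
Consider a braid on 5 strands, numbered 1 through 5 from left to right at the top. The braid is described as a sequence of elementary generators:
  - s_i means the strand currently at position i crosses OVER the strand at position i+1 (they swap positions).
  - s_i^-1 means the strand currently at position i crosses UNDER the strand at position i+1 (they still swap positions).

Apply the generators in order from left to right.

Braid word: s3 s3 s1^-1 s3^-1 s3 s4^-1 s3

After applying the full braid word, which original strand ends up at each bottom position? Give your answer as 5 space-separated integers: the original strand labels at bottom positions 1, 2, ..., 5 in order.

Gen 1 (s3): strand 3 crosses over strand 4. Perm now: [1 2 4 3 5]
Gen 2 (s3): strand 4 crosses over strand 3. Perm now: [1 2 3 4 5]
Gen 3 (s1^-1): strand 1 crosses under strand 2. Perm now: [2 1 3 4 5]
Gen 4 (s3^-1): strand 3 crosses under strand 4. Perm now: [2 1 4 3 5]
Gen 5 (s3): strand 4 crosses over strand 3. Perm now: [2 1 3 4 5]
Gen 6 (s4^-1): strand 4 crosses under strand 5. Perm now: [2 1 3 5 4]
Gen 7 (s3): strand 3 crosses over strand 5. Perm now: [2 1 5 3 4]

Answer: 2 1 5 3 4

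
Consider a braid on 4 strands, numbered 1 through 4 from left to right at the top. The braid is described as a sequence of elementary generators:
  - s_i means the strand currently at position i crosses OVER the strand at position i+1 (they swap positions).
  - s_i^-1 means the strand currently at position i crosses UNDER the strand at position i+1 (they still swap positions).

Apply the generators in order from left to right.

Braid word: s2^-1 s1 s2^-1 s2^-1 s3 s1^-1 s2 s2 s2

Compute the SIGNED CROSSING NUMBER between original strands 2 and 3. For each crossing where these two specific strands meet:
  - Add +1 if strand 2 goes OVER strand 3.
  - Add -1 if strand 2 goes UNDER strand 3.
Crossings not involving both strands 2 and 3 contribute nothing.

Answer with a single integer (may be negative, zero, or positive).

Answer: -1

Derivation:
Gen 1: 2 under 3. Both 2&3? yes. Contrib: -1. Sum: -1
Gen 2: crossing 1x3. Both 2&3? no. Sum: -1
Gen 3: crossing 1x2. Both 2&3? no. Sum: -1
Gen 4: crossing 2x1. Both 2&3? no. Sum: -1
Gen 5: crossing 2x4. Both 2&3? no. Sum: -1
Gen 6: crossing 3x1. Both 2&3? no. Sum: -1
Gen 7: crossing 3x4. Both 2&3? no. Sum: -1
Gen 8: crossing 4x3. Both 2&3? no. Sum: -1
Gen 9: crossing 3x4. Both 2&3? no. Sum: -1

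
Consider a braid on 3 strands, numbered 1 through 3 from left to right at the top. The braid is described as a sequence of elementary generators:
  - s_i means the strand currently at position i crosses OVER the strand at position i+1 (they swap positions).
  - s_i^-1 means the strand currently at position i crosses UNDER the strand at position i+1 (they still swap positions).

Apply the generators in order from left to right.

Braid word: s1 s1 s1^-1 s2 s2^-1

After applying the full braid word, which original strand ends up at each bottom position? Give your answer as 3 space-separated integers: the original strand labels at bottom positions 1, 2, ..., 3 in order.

Gen 1 (s1): strand 1 crosses over strand 2. Perm now: [2 1 3]
Gen 2 (s1): strand 2 crosses over strand 1. Perm now: [1 2 3]
Gen 3 (s1^-1): strand 1 crosses under strand 2. Perm now: [2 1 3]
Gen 4 (s2): strand 1 crosses over strand 3. Perm now: [2 3 1]
Gen 5 (s2^-1): strand 3 crosses under strand 1. Perm now: [2 1 3]

Answer: 2 1 3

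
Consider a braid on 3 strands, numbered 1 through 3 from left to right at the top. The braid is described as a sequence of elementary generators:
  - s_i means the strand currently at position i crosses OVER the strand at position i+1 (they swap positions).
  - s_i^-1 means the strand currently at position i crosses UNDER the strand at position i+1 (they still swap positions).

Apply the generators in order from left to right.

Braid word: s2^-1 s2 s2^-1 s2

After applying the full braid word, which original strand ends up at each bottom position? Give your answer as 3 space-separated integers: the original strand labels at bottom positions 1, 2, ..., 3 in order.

Answer: 1 2 3

Derivation:
Gen 1 (s2^-1): strand 2 crosses under strand 3. Perm now: [1 3 2]
Gen 2 (s2): strand 3 crosses over strand 2. Perm now: [1 2 3]
Gen 3 (s2^-1): strand 2 crosses under strand 3. Perm now: [1 3 2]
Gen 4 (s2): strand 3 crosses over strand 2. Perm now: [1 2 3]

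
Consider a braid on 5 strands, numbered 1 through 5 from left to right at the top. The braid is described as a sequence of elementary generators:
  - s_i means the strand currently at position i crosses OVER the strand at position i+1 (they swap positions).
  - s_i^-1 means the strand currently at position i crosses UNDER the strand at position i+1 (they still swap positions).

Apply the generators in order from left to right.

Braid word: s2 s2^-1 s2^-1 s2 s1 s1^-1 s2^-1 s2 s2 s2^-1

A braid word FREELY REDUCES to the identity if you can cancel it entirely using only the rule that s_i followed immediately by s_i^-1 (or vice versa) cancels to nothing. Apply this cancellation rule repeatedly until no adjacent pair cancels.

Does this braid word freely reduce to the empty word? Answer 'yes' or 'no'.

Gen 1 (s2): push. Stack: [s2]
Gen 2 (s2^-1): cancels prior s2. Stack: []
Gen 3 (s2^-1): push. Stack: [s2^-1]
Gen 4 (s2): cancels prior s2^-1. Stack: []
Gen 5 (s1): push. Stack: [s1]
Gen 6 (s1^-1): cancels prior s1. Stack: []
Gen 7 (s2^-1): push. Stack: [s2^-1]
Gen 8 (s2): cancels prior s2^-1. Stack: []
Gen 9 (s2): push. Stack: [s2]
Gen 10 (s2^-1): cancels prior s2. Stack: []
Reduced word: (empty)

Answer: yes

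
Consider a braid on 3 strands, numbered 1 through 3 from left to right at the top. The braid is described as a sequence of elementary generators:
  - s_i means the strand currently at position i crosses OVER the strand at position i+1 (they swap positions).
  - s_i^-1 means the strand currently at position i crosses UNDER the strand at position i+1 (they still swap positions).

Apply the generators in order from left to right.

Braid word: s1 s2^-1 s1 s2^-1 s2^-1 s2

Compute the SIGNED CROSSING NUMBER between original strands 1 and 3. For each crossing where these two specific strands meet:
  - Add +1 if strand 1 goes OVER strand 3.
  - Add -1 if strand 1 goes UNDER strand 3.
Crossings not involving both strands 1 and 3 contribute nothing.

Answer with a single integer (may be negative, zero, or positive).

Gen 1: crossing 1x2. Both 1&3? no. Sum: 0
Gen 2: 1 under 3. Both 1&3? yes. Contrib: -1. Sum: -1
Gen 3: crossing 2x3. Both 1&3? no. Sum: -1
Gen 4: crossing 2x1. Both 1&3? no. Sum: -1
Gen 5: crossing 1x2. Both 1&3? no. Sum: -1
Gen 6: crossing 2x1. Both 1&3? no. Sum: -1

Answer: -1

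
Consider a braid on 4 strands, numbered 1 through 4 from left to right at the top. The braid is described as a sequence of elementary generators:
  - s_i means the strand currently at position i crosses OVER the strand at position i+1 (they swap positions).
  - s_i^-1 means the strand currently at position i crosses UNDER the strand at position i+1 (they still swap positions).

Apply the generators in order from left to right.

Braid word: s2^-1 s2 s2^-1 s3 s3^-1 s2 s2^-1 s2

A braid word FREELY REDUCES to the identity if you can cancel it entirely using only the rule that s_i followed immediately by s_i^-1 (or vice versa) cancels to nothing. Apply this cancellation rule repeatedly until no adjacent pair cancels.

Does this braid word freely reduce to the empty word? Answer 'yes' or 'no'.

Answer: yes

Derivation:
Gen 1 (s2^-1): push. Stack: [s2^-1]
Gen 2 (s2): cancels prior s2^-1. Stack: []
Gen 3 (s2^-1): push. Stack: [s2^-1]
Gen 4 (s3): push. Stack: [s2^-1 s3]
Gen 5 (s3^-1): cancels prior s3. Stack: [s2^-1]
Gen 6 (s2): cancels prior s2^-1. Stack: []
Gen 7 (s2^-1): push. Stack: [s2^-1]
Gen 8 (s2): cancels prior s2^-1. Stack: []
Reduced word: (empty)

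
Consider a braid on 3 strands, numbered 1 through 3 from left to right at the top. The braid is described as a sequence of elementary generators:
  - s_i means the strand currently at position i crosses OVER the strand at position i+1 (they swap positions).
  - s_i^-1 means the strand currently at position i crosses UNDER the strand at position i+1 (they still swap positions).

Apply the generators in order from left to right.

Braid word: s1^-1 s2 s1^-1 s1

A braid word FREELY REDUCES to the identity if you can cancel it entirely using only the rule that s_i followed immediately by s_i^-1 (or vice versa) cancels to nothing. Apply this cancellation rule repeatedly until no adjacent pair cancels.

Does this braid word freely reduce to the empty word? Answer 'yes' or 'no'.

Answer: no

Derivation:
Gen 1 (s1^-1): push. Stack: [s1^-1]
Gen 2 (s2): push. Stack: [s1^-1 s2]
Gen 3 (s1^-1): push. Stack: [s1^-1 s2 s1^-1]
Gen 4 (s1): cancels prior s1^-1. Stack: [s1^-1 s2]
Reduced word: s1^-1 s2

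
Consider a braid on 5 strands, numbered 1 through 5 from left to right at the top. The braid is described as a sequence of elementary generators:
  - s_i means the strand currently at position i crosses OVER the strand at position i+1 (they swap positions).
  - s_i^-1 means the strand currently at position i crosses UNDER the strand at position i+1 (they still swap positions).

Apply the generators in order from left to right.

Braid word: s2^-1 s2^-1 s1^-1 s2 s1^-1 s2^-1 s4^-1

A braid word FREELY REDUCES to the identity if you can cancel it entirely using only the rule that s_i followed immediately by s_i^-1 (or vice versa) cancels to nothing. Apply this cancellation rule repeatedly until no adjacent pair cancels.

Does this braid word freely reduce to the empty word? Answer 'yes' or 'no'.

Gen 1 (s2^-1): push. Stack: [s2^-1]
Gen 2 (s2^-1): push. Stack: [s2^-1 s2^-1]
Gen 3 (s1^-1): push. Stack: [s2^-1 s2^-1 s1^-1]
Gen 4 (s2): push. Stack: [s2^-1 s2^-1 s1^-1 s2]
Gen 5 (s1^-1): push. Stack: [s2^-1 s2^-1 s1^-1 s2 s1^-1]
Gen 6 (s2^-1): push. Stack: [s2^-1 s2^-1 s1^-1 s2 s1^-1 s2^-1]
Gen 7 (s4^-1): push. Stack: [s2^-1 s2^-1 s1^-1 s2 s1^-1 s2^-1 s4^-1]
Reduced word: s2^-1 s2^-1 s1^-1 s2 s1^-1 s2^-1 s4^-1

Answer: no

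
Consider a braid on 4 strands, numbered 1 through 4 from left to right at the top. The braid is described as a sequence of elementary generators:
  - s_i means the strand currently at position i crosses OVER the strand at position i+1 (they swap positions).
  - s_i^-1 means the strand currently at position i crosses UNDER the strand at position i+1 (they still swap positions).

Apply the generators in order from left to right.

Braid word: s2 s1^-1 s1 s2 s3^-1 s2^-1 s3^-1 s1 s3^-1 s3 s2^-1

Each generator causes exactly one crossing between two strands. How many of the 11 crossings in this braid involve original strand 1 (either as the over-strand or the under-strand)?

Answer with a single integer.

Gen 1: crossing 2x3. Involves strand 1? no. Count so far: 0
Gen 2: crossing 1x3. Involves strand 1? yes. Count so far: 1
Gen 3: crossing 3x1. Involves strand 1? yes. Count so far: 2
Gen 4: crossing 3x2. Involves strand 1? no. Count so far: 2
Gen 5: crossing 3x4. Involves strand 1? no. Count so far: 2
Gen 6: crossing 2x4. Involves strand 1? no. Count so far: 2
Gen 7: crossing 2x3. Involves strand 1? no. Count so far: 2
Gen 8: crossing 1x4. Involves strand 1? yes. Count so far: 3
Gen 9: crossing 3x2. Involves strand 1? no. Count so far: 3
Gen 10: crossing 2x3. Involves strand 1? no. Count so far: 3
Gen 11: crossing 1x3. Involves strand 1? yes. Count so far: 4

Answer: 4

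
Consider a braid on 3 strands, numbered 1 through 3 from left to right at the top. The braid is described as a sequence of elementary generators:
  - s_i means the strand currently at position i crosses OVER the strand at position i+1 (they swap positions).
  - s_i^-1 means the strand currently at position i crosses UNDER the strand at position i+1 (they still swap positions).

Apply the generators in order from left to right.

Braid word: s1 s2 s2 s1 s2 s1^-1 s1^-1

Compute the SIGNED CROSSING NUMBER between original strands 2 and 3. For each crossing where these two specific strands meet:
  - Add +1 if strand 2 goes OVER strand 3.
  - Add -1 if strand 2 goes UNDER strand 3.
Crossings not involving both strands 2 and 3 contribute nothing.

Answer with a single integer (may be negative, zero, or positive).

Gen 1: crossing 1x2. Both 2&3? no. Sum: 0
Gen 2: crossing 1x3. Both 2&3? no. Sum: 0
Gen 3: crossing 3x1. Both 2&3? no. Sum: 0
Gen 4: crossing 2x1. Both 2&3? no. Sum: 0
Gen 5: 2 over 3. Both 2&3? yes. Contrib: +1. Sum: 1
Gen 6: crossing 1x3. Both 2&3? no. Sum: 1
Gen 7: crossing 3x1. Both 2&3? no. Sum: 1

Answer: 1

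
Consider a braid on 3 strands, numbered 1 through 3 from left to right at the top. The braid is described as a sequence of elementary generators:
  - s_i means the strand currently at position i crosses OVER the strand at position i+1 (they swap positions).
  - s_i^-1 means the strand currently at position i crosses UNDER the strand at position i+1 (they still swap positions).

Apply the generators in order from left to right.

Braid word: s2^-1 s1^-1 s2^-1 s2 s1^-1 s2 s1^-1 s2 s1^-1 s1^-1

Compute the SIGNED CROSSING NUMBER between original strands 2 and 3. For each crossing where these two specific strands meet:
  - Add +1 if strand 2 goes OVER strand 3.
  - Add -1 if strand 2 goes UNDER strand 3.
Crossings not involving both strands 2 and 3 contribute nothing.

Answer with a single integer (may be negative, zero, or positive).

Answer: -2

Derivation:
Gen 1: 2 under 3. Both 2&3? yes. Contrib: -1. Sum: -1
Gen 2: crossing 1x3. Both 2&3? no. Sum: -1
Gen 3: crossing 1x2. Both 2&3? no. Sum: -1
Gen 4: crossing 2x1. Both 2&3? no. Sum: -1
Gen 5: crossing 3x1. Both 2&3? no. Sum: -1
Gen 6: 3 over 2. Both 2&3? yes. Contrib: -1. Sum: -2
Gen 7: crossing 1x2. Both 2&3? no. Sum: -2
Gen 8: crossing 1x3. Both 2&3? no. Sum: -2
Gen 9: 2 under 3. Both 2&3? yes. Contrib: -1. Sum: -3
Gen 10: 3 under 2. Both 2&3? yes. Contrib: +1. Sum: -2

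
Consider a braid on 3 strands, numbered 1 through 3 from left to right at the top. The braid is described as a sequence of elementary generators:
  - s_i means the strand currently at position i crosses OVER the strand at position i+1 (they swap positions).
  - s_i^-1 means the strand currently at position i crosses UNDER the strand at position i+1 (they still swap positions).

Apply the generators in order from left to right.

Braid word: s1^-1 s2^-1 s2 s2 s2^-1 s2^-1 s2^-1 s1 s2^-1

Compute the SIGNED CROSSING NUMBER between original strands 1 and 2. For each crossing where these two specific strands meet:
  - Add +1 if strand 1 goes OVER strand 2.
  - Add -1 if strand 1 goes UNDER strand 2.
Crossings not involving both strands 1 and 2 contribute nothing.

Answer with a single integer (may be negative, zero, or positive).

Gen 1: 1 under 2. Both 1&2? yes. Contrib: -1. Sum: -1
Gen 2: crossing 1x3. Both 1&2? no. Sum: -1
Gen 3: crossing 3x1. Both 1&2? no. Sum: -1
Gen 4: crossing 1x3. Both 1&2? no. Sum: -1
Gen 5: crossing 3x1. Both 1&2? no. Sum: -1
Gen 6: crossing 1x3. Both 1&2? no. Sum: -1
Gen 7: crossing 3x1. Both 1&2? no. Sum: -1
Gen 8: 2 over 1. Both 1&2? yes. Contrib: -1. Sum: -2
Gen 9: crossing 2x3. Both 1&2? no. Sum: -2

Answer: -2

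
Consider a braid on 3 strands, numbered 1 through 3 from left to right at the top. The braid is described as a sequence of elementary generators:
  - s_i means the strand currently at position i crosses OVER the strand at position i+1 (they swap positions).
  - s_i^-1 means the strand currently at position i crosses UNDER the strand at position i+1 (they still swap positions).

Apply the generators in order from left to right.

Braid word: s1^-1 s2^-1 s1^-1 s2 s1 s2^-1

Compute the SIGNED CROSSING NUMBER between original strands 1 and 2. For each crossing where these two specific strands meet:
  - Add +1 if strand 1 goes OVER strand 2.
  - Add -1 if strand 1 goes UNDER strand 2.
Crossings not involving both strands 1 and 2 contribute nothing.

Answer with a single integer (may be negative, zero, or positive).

Gen 1: 1 under 2. Both 1&2? yes. Contrib: -1. Sum: -1
Gen 2: crossing 1x3. Both 1&2? no. Sum: -1
Gen 3: crossing 2x3. Both 1&2? no. Sum: -1
Gen 4: 2 over 1. Both 1&2? yes. Contrib: -1. Sum: -2
Gen 5: crossing 3x1. Both 1&2? no. Sum: -2
Gen 6: crossing 3x2. Both 1&2? no. Sum: -2

Answer: -2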